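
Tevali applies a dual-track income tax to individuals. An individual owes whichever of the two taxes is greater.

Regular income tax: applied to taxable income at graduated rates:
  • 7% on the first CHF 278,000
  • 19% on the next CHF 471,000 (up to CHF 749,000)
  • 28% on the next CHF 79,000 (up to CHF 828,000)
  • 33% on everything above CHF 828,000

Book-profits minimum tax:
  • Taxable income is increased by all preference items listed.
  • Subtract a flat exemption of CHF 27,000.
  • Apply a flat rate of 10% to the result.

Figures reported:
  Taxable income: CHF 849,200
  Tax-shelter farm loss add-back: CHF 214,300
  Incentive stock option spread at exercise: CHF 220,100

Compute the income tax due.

CHF 138,066

Book-profits minimum tax:
  Adjusted income: CHF 849,200 + CHF 214,300 + CHF 220,100 = CHF 1,283,600
  Less exemption CHF 27,000 → base CHF 1,256,600
  CHF 1,256,600 × 10% = CHF 125,660

Regular income tax:
  CHF 278,000 × 7% = CHF 19,460
  CHF 471,000 × 19% = CHF 89,490
  CHF 79,000 × 28% = CHF 22,120
  CHF 21,200 × 33% = CHF 6,996
  → CHF 138,066

CHF 138,066 > CHF 125,660, so the regular income tax governs.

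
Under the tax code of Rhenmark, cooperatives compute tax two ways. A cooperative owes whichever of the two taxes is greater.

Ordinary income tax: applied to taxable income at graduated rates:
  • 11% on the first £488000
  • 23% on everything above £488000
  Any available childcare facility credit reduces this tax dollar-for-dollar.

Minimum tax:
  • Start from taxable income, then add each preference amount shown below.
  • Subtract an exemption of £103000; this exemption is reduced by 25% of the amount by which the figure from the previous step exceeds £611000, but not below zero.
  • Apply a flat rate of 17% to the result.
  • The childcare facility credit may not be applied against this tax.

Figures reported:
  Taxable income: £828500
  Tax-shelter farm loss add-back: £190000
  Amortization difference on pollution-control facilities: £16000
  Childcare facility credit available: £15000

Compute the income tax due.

Ordinary income tax:
  £488000 × 11% = £53680
  £340500 × 23% = £78315
  → £131995
  Less childcare facility credit £15000 → £116995

Minimum tax:
  Adjusted income: £828500 + £190000 + £16000 = £1034500
  Exemption: 25% × (£1034500 − £611000) = £105875 ≥ £103000, so the exemption is fully phased out
  Base: £1034500 − £0 = £1034500
  £1034500 × 17% = £175865

£175865 > £116995, so the minimum tax is the binding amount.

£175865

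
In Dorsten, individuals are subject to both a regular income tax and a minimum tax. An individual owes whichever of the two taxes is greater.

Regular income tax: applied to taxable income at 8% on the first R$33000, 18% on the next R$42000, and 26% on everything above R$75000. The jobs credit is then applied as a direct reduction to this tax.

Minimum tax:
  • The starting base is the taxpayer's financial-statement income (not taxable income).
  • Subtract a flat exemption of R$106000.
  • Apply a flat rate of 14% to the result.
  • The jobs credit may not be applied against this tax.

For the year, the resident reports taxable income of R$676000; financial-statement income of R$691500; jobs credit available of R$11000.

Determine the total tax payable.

R$155460

Minimum tax:
  Base (financial-statement income): R$691500
  Less exemption R$106000 → base R$585500
  R$585500 × 14% = R$81970

Regular income tax:
  R$33000 × 8% = R$2640
  R$42000 × 18% = R$7560
  R$601000 × 26% = R$156260
  → R$166460
  Less jobs credit R$11000 → R$155460

R$155460 > R$81970, so the regular income tax governs.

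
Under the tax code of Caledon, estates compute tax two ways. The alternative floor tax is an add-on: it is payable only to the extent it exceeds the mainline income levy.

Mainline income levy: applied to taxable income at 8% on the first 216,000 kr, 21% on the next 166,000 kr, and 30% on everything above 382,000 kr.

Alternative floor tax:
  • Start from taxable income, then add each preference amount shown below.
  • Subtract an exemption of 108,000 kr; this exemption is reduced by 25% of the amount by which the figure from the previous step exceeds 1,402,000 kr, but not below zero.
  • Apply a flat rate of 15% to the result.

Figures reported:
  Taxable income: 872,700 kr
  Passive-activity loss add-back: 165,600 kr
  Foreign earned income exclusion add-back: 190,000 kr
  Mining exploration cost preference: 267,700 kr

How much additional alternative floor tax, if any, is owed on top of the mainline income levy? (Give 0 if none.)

12,375 kr

Alternative floor tax:
  Adjusted income: 872,700 kr + 165,600 kr + 190,000 kr + 267,700 kr = 1,496,000 kr
  Exemption: 108,000 kr − 25% × (1,496,000 kr − 1,402,000 kr) = 108,000 kr − 23,500 kr = 84,500 kr
  Base: 1,496,000 kr − 84,500 kr = 1,411,500 kr
  1,411,500 kr × 15% = 211,725 kr

Mainline income levy:
  216,000 kr × 8% = 17,280 kr
  166,000 kr × 21% = 34,860 kr
  490,700 kr × 30% = 147,210 kr
  → 199,350 kr

Excess of alternative floor tax over mainline income levy: 211,725 kr − 199,350 kr = 12,375 kr.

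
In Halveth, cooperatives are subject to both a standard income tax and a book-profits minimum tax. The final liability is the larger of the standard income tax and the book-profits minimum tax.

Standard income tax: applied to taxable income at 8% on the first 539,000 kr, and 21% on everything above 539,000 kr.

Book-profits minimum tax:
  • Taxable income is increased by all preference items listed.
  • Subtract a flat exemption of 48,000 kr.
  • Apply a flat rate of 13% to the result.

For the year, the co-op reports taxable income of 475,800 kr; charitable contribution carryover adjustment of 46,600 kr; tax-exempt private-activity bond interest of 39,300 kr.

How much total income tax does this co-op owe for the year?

66,781 kr

Standard income tax:
  475,800 kr × 8% = 38,064 kr

Book-profits minimum tax:
  Adjusted income: 475,800 kr + 46,600 kr + 39,300 kr = 561,700 kr
  Less exemption 48,000 kr → base 513,700 kr
  513,700 kr × 13% = 66,781 kr

66,781 kr > 38,064 kr, so the book-profits minimum tax is the binding amount.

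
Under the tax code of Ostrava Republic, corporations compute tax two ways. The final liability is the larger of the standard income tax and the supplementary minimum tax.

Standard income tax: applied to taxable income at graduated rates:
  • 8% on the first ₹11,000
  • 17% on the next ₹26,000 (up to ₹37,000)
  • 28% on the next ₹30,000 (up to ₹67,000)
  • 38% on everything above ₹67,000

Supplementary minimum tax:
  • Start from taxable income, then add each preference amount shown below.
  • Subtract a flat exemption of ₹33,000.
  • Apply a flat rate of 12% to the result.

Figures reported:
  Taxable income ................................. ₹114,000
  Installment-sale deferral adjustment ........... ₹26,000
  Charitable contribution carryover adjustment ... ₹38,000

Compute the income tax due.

₹31,560

Supplementary minimum tax:
  Adjusted income: ₹114,000 + ₹26,000 + ₹38,000 = ₹178,000
  Less exemption ₹33,000 → base ₹145,000
  ₹145,000 × 12% = ₹17,400

Standard income tax:
  ₹11,000 × 8% = ₹880
  ₹26,000 × 17% = ₹4,420
  ₹30,000 × 28% = ₹8,400
  ₹47,000 × 38% = ₹17,860
  → ₹31,560

₹31,560 > ₹17,400, so the standard income tax governs.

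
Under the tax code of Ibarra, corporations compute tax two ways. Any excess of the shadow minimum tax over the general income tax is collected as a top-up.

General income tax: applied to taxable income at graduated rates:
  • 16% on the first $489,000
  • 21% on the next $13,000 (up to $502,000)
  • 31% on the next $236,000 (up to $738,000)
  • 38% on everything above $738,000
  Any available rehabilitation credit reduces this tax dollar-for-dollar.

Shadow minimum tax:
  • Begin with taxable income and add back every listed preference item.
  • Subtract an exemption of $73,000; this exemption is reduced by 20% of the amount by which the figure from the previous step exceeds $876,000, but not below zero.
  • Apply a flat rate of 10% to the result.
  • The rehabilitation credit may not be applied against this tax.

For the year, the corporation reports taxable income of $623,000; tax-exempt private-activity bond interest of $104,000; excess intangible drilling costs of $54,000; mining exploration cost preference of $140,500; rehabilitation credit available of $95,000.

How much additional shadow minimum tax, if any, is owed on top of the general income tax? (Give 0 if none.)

Shadow minimum tax:
  Adjusted income: $623,000 + $104,000 + $54,000 + $140,500 = $921,500
  Exemption: $73,000 − 20% × ($921,500 − $876,000) = $73,000 − $9,100 = $63,900
  Base: $921,500 − $63,900 = $857,600
  $857,600 × 10% = $85,760

General income tax:
  $489,000 × 16% = $78,240
  $13,000 × 21% = $2,730
  $121,000 × 31% = $37,510
  → $118,480
  Less rehabilitation credit $95,000 → $23,480

Excess of shadow minimum tax over general income tax: $85,760 − $23,480 = $62,280.

$62,280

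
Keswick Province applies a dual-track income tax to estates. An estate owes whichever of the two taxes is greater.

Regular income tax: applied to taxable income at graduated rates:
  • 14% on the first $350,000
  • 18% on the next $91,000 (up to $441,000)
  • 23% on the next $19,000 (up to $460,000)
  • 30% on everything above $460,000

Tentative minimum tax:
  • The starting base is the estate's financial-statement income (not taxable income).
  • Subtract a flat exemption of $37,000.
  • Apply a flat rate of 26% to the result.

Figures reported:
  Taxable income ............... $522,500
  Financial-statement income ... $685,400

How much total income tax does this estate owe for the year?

Regular income tax:
  $350,000 × 14% = $49,000
  $91,000 × 18% = $16,380
  $19,000 × 23% = $4,370
  $62,500 × 30% = $18,750
  → $88,500

Tentative minimum tax:
  Base (financial-statement income): $685,400
  Less exemption $37,000 → base $648,400
  $648,400 × 26% = $168,584

$168,584 > $88,500, so the tentative minimum tax is the binding amount.

$168,584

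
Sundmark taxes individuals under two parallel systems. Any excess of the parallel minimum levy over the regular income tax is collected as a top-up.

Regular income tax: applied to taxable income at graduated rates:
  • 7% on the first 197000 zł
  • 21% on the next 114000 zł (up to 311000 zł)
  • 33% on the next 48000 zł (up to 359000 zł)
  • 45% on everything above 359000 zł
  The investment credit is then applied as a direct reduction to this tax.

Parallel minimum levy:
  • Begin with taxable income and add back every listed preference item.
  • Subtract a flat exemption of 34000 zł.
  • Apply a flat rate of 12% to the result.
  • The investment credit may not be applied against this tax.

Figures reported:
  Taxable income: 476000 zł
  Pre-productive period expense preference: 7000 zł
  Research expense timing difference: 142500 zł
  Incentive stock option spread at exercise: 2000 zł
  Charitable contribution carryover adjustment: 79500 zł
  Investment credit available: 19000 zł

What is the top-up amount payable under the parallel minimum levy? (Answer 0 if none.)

0 zł

Regular income tax:
  197000 zł × 7% = 13790 zł
  114000 zł × 21% = 23940 zł
  48000 zł × 33% = 15840 zł
  117000 zł × 45% = 52650 zł
  → 106220 zł
  Less investment credit 19000 zł → 87220 zł

Parallel minimum levy:
  Adjusted income: 476000 zł + 7000 zł + 142500 zł + 2000 zł + 79500 zł = 707000 zł
  Less exemption 34000 zł → base 673000 zł
  673000 zł × 12% = 80760 zł

80760 zł ≤ 87220 zł, so no add-on is due.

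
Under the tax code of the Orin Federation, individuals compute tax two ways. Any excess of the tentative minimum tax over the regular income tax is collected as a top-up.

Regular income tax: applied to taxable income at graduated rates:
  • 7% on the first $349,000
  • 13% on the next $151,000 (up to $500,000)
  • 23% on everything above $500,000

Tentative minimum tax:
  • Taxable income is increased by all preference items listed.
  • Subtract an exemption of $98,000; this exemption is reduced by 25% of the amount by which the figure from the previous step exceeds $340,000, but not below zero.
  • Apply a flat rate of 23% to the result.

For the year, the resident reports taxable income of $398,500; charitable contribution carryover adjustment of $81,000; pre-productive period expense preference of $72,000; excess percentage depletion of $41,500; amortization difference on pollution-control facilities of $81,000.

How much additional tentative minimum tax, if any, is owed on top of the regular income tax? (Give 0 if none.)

$120,820

Tentative minimum tax:
  Adjusted income: $398,500 + $81,000 + $72,000 + $41,500 + $81,000 = $674,000
  Exemption: $98,000 − 25% × ($674,000 − $340,000) = $98,000 − $83,500 = $14,500
  Base: $674,000 − $14,500 = $659,500
  $659,500 × 23% = $151,685

Regular income tax:
  $349,000 × 7% = $24,430
  $49,500 × 13% = $6,435
  → $30,865

Excess of tentative minimum tax over regular income tax: $151,685 − $30,865 = $120,820.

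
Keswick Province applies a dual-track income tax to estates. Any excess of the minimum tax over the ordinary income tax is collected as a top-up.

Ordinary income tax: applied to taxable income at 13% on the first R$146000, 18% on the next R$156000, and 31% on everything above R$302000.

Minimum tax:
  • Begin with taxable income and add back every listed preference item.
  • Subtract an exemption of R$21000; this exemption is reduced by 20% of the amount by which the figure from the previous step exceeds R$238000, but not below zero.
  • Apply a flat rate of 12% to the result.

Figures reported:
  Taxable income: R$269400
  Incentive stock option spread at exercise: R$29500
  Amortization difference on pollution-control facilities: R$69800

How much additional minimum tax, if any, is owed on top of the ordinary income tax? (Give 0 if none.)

R$3052

Ordinary income tax:
  R$146000 × 13% = R$18980
  R$123400 × 18% = R$22212
  → R$41192

Minimum tax:
  Adjusted income: R$269400 + R$29500 + R$69800 = R$368700
  Exemption: 20% × (R$368700 − R$238000) = R$26140 ≥ R$21000, so the exemption is fully phased out
  Base: R$368700 − R$0 = R$368700
  R$368700 × 12% = R$44244

Excess of minimum tax over ordinary income tax: R$44244 − R$41192 = R$3052.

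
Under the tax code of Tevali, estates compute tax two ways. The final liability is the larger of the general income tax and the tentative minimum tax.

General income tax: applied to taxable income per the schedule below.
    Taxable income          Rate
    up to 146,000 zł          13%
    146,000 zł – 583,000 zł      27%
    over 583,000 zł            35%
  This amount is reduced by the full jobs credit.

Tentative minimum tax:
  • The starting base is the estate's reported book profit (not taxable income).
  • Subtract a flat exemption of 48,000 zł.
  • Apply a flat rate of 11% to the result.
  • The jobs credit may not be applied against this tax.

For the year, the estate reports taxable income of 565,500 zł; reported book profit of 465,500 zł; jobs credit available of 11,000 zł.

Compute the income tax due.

General income tax:
  146,000 zł × 13% = 18,980 zł
  419,500 zł × 27% = 113,265 zł
  → 132,245 zł
  Less jobs credit 11,000 zł → 121,245 zł

Tentative minimum tax:
  Base (reported book profit): 465,500 zł
  Less exemption 48,000 zł → base 417,500 zł
  417,500 zł × 11% = 45,925 zł

121,245 zł > 45,925 zł, so the general income tax governs.

121,245 zł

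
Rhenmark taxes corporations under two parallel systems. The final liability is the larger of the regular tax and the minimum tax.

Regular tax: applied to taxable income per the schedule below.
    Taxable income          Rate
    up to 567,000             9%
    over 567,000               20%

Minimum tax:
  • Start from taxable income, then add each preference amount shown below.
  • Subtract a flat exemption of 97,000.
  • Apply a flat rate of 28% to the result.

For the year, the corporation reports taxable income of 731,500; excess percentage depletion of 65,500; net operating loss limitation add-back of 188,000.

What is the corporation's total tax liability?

248,640

Regular tax:
  567,000 × 9% = 51,030
  164,500 × 20% = 32,900
  → 83,930

Minimum tax:
  Adjusted income: 731,500 + 65,500 + 188,000 = 985,000
  Less exemption 97,000 → base 888,000
  888,000 × 28% = 248,640

248,640 > 83,930, so the minimum tax is the binding amount.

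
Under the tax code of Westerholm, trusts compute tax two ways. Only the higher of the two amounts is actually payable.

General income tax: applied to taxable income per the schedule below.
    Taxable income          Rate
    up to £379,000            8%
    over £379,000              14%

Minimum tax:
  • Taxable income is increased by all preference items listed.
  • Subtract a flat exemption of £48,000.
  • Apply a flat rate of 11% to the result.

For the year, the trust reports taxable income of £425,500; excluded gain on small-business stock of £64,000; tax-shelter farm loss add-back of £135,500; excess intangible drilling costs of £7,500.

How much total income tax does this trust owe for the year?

Minimum tax:
  Adjusted income: £425,500 + £64,000 + £135,500 + £7,500 = £632,500
  Less exemption £48,000 → base £584,500
  £584,500 × 11% = £64,295

General income tax:
  £379,000 × 8% = £30,320
  £46,500 × 14% = £6,510
  → £36,830

£64,295 > £36,830, so the minimum tax is the binding amount.

£64,295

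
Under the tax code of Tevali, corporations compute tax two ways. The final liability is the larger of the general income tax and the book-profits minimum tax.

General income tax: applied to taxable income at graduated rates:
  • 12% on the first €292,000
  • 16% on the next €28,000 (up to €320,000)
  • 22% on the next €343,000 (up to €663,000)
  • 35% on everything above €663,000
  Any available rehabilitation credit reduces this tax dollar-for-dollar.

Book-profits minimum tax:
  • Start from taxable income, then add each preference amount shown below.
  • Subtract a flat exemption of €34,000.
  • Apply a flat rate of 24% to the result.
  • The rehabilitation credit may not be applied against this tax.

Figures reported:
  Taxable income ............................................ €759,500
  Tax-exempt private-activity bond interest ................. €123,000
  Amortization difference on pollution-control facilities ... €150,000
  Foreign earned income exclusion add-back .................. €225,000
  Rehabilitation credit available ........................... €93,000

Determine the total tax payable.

€293,640

Book-profits minimum tax:
  Adjusted income: €759,500 + €123,000 + €150,000 + €225,000 = €1,257,500
  Less exemption €34,000 → base €1,223,500
  €1,223,500 × 24% = €293,640

General income tax:
  €292,000 × 12% = €35,040
  €28,000 × 16% = €4,480
  €343,000 × 22% = €75,460
  €96,500 × 35% = €33,775
  → €148,755
  Less rehabilitation credit €93,000 → €55,755

€293,640 > €55,755, so the book-profits minimum tax is the binding amount.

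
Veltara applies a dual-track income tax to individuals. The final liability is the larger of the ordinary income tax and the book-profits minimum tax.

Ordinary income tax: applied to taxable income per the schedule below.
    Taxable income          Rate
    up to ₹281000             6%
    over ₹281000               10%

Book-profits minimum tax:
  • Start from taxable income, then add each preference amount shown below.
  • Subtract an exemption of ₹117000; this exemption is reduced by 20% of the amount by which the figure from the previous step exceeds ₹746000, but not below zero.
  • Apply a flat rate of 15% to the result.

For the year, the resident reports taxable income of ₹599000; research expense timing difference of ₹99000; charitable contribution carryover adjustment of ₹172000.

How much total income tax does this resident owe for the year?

Book-profits minimum tax:
  Adjusted income: ₹599000 + ₹99000 + ₹172000 = ₹870000
  Exemption: ₹117000 − 20% × (₹870000 − ₹746000) = ₹117000 − ₹24800 = ₹92200
  Base: ₹870000 − ₹92200 = ₹777800
  ₹777800 × 15% = ₹116670

Ordinary income tax:
  ₹281000 × 6% = ₹16860
  ₹318000 × 10% = ₹31800
  → ₹48660

₹116670 > ₹48660, so the book-profits minimum tax is the binding amount.

₹116670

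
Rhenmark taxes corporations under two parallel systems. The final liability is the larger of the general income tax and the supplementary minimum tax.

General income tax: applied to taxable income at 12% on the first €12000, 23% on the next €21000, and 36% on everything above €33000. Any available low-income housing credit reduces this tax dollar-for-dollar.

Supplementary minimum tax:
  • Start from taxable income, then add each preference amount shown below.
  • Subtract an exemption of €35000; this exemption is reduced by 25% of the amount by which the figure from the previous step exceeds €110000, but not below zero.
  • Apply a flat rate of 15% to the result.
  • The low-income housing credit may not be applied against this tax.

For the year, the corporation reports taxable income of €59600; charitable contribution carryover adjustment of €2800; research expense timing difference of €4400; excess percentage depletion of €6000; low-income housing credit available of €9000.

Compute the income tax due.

€6846

General income tax:
  €12000 × 12% = €1440
  €21000 × 23% = €4830
  €26600 × 36% = €9576
  → €15846
  Less low-income housing credit €9000 → €6846

Supplementary minimum tax:
  Adjusted income: €59600 + €2800 + €4400 + €6000 = €72800
  Exemption: €72800 ≤ €110000, so full €35000 applies
  Base: €72800 − €35000 = €37800
  €37800 × 15% = €5670

€6846 > €5670, so the general income tax governs.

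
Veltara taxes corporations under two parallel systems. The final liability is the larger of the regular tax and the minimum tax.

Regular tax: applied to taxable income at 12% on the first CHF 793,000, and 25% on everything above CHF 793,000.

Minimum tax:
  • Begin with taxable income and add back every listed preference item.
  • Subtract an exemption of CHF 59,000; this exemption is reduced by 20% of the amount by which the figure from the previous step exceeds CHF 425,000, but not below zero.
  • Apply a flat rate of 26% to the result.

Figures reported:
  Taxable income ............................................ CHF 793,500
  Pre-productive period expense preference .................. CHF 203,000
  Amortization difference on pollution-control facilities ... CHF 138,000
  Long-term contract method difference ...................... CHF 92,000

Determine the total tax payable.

CHF 318,890

Minimum tax:
  Adjusted income: CHF 793,500 + CHF 203,000 + CHF 138,000 + CHF 92,000 = CHF 1,226,500
  Exemption: 20% × (CHF 1,226,500 − CHF 425,000) = CHF 160,300 ≥ CHF 59,000, so the exemption is fully phased out
  Base: CHF 1,226,500 − CHF 0 = CHF 1,226,500
  CHF 1,226,500 × 26% = CHF 318,890

Regular tax:
  CHF 793,000 × 12% = CHF 95,160
  CHF 500 × 25% = CHF 125
  → CHF 95,285

CHF 318,890 > CHF 95,285, so the minimum tax is the binding amount.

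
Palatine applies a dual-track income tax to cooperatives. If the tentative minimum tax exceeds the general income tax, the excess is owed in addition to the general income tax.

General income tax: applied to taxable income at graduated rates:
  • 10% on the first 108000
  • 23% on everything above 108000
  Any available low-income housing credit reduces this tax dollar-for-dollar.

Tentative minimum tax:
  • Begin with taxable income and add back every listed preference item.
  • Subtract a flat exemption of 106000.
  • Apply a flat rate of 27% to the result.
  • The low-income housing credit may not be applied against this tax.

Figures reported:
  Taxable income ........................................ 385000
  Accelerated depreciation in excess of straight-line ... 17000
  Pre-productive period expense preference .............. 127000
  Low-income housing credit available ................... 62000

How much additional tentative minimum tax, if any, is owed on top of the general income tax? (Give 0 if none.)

Tentative minimum tax:
  Adjusted income: 385000 + 17000 + 127000 = 529000
  Less exemption 106000 → base 423000
  423000 × 27% = 114210

General income tax:
  108000 × 10% = 10800
  277000 × 23% = 63710
  → 74510
  Less low-income housing credit 62000 → 12510

Excess of tentative minimum tax over general income tax: 114210 − 12510 = 101700.

101700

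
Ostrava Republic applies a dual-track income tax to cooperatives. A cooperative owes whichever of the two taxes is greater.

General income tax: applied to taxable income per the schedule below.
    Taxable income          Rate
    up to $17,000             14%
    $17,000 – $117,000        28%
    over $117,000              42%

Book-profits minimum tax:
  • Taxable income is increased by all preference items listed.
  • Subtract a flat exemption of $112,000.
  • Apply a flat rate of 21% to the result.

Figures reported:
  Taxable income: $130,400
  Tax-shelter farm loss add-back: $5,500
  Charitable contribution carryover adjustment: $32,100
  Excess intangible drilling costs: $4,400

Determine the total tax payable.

General income tax:
  $17,000 × 14% = $2,380
  $100,000 × 28% = $28,000
  $13,400 × 42% = $5,628
  → $36,008

Book-profits minimum tax:
  Adjusted income: $130,400 + $5,500 + $32,100 + $4,400 = $172,400
  Less exemption $112,000 → base $60,400
  $60,400 × 21% = $12,684

$36,008 > $12,684, so the general income tax governs.

$36,008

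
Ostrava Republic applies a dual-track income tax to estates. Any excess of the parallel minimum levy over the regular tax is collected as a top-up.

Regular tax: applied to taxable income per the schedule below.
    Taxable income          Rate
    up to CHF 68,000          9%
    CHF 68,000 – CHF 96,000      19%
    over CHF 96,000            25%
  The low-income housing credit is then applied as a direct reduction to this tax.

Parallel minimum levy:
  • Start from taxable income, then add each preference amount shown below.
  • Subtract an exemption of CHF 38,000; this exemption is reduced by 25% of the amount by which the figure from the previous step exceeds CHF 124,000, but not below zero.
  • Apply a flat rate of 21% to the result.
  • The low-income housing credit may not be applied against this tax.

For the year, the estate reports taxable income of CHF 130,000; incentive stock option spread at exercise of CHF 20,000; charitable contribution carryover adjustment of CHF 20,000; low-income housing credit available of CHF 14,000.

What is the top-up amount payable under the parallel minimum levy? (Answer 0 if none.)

CHF 24,195

Regular tax:
  CHF 68,000 × 9% = CHF 6,120
  CHF 28,000 × 19% = CHF 5,320
  CHF 34,000 × 25% = CHF 8,500
  → CHF 19,940
  Less low-income housing credit CHF 14,000 → CHF 5,940

Parallel minimum levy:
  Adjusted income: CHF 130,000 + CHF 20,000 + CHF 20,000 = CHF 170,000
  Exemption: CHF 38,000 − 25% × (CHF 170,000 − CHF 124,000) = CHF 38,000 − CHF 11,500 = CHF 26,500
  Base: CHF 170,000 − CHF 26,500 = CHF 143,500
  CHF 143,500 × 21% = CHF 30,135

Excess of parallel minimum levy over regular tax: CHF 30,135 − CHF 5,940 = CHF 24,195.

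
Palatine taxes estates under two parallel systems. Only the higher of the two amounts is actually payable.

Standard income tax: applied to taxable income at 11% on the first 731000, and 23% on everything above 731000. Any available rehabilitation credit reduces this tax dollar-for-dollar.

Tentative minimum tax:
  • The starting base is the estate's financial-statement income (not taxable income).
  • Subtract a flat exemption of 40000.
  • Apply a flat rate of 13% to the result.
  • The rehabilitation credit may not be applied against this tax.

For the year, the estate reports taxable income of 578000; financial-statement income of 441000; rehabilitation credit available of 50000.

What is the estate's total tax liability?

Tentative minimum tax:
  Base (financial-statement income): 441000
  Less exemption 40000 → base 401000
  401000 × 13% = 52130

Standard income tax:
  578000 × 11% = 63580
  Less rehabilitation credit 50000 → 13580

52130 > 13580, so the tentative minimum tax is the binding amount.

52130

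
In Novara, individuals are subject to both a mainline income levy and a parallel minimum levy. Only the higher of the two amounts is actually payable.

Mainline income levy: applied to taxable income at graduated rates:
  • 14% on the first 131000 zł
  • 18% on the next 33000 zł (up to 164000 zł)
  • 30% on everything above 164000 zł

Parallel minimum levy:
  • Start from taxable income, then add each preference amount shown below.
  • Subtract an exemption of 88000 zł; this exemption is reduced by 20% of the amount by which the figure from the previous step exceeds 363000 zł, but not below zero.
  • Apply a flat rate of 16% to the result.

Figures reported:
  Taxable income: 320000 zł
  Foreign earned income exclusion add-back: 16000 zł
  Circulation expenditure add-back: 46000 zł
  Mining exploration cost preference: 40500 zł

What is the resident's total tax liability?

71080 zł

Mainline income levy:
  131000 zł × 14% = 18340 zł
  33000 zł × 18% = 5940 zł
  156000 zł × 30% = 46800 zł
  → 71080 zł

Parallel minimum levy:
  Adjusted income: 320000 zł + 16000 zł + 46000 zł + 40500 zł = 422500 zł
  Exemption: 88000 zł − 20% × (422500 zł − 363000 zł) = 88000 zł − 11900 zł = 76100 zł
  Base: 422500 zł − 76100 zł = 346400 zł
  346400 zł × 16% = 55424 zł

71080 zł > 55424 zł, so the mainline income levy governs.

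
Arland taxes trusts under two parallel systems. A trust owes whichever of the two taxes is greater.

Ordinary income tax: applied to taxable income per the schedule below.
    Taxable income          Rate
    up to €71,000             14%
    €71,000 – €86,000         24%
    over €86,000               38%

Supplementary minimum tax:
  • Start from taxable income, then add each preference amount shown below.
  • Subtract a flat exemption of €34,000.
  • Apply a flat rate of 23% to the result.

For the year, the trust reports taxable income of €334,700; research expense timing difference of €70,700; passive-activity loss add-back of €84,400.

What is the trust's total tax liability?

€108,046

Supplementary minimum tax:
  Adjusted income: €334,700 + €70,700 + €84,400 = €489,800
  Less exemption €34,000 → base €455,800
  €455,800 × 23% = €104,834

Ordinary income tax:
  €71,000 × 14% = €9,940
  €15,000 × 24% = €3,600
  €248,700 × 38% = €94,506
  → €108,046

€108,046 > €104,834, so the ordinary income tax governs.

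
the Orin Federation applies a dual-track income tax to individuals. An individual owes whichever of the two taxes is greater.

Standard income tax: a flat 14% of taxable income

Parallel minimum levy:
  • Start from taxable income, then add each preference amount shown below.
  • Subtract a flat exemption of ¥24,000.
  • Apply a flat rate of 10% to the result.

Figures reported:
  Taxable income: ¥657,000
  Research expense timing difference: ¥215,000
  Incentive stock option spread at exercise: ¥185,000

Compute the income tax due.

Standard income tax:
  ¥657,000 × 14% = ¥91,980

Parallel minimum levy:
  Adjusted income: ¥657,000 + ¥215,000 + ¥185,000 = ¥1,057,000
  Less exemption ¥24,000 → base ¥1,033,000
  ¥1,033,000 × 10% = ¥103,300

¥103,300 > ¥91,980, so the parallel minimum levy is the binding amount.

¥103,300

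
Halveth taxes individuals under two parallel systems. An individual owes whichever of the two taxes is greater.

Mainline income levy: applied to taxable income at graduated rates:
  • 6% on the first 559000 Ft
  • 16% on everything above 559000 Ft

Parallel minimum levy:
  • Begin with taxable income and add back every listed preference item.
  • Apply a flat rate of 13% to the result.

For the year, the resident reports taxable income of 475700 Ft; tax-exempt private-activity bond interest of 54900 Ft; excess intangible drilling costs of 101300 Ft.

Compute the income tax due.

82147 Ft

Mainline income levy:
  475700 Ft × 6% = 28542 Ft

Parallel minimum levy:
  Adjusted income: 475700 Ft + 54900 Ft + 101300 Ft = 631900 Ft
  631900 Ft × 13% = 82147 Ft

82147 Ft > 28542 Ft, so the parallel minimum levy is the binding amount.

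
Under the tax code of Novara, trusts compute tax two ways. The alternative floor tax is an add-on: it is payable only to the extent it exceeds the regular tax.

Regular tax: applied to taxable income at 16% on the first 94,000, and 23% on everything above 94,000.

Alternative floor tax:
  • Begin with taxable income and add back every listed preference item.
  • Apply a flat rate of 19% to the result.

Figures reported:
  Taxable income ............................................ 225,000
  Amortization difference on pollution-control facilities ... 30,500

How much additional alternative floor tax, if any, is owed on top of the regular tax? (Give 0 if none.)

Regular tax:
  94,000 × 16% = 15,040
  131,000 × 23% = 30,130
  → 45,170

Alternative floor tax:
  Adjusted income: 225,000 + 30,500 = 255,500
  255,500 × 19% = 48,545

Excess of alternative floor tax over regular tax: 48,545 − 45,170 = 3,375.

3,375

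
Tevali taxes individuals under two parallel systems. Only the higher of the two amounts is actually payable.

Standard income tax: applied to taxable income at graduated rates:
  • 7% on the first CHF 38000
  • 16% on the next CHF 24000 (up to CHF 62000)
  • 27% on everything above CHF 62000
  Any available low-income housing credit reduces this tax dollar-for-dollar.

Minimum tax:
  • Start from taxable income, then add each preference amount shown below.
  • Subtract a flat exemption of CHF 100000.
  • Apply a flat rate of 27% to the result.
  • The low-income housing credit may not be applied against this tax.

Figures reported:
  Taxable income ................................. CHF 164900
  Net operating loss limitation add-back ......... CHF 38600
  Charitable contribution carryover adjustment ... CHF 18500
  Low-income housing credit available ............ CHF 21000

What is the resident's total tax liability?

CHF 32940

Standard income tax:
  CHF 38000 × 7% = CHF 2660
  CHF 24000 × 16% = CHF 3840
  CHF 102900 × 27% = CHF 27783
  → CHF 34283
  Less low-income housing credit CHF 21000 → CHF 13283

Minimum tax:
  Adjusted income: CHF 164900 + CHF 38600 + CHF 18500 = CHF 222000
  Less exemption CHF 100000 → base CHF 122000
  CHF 122000 × 27% = CHF 32940

CHF 32940 > CHF 13283, so the minimum tax is the binding amount.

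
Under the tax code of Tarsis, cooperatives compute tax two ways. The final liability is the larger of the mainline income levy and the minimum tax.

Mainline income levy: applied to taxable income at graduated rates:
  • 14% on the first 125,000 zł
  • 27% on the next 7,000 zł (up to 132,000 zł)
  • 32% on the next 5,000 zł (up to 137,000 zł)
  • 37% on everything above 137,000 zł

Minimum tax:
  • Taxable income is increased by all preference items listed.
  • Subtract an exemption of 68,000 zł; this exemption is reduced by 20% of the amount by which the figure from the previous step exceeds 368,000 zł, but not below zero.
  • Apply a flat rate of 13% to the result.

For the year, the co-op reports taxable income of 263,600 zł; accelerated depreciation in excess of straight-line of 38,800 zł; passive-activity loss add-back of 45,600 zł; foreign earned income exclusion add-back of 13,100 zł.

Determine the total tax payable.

67,832 zł

Mainline income levy:
  125,000 zł × 14% = 17,500 zł
  7,000 zł × 27% = 1,890 zł
  5,000 zł × 32% = 1,600 zł
  126,600 zł × 37% = 46,842 zł
  → 67,832 zł

Minimum tax:
  Adjusted income: 263,600 zł + 38,800 zł + 45,600 zł + 13,100 zł = 361,100 zł
  Exemption: 361,100 zł ≤ 368,000 zł, so full 68,000 zł applies
  Base: 361,100 zł − 68,000 zł = 293,100 zł
  293,100 zł × 13% = 38,103 zł

67,832 zł > 38,103 zł, so the mainline income levy governs.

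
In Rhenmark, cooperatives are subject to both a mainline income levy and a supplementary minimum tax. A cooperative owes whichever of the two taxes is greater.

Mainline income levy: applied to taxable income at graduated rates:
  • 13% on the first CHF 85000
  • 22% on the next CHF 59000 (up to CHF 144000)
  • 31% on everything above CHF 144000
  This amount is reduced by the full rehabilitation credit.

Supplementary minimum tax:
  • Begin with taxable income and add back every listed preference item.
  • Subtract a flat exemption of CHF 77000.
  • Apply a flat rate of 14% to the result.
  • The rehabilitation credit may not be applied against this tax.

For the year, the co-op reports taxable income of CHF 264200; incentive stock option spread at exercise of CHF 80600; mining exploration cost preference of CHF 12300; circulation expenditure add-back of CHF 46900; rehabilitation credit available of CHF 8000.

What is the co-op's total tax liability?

CHF 53292

Supplementary minimum tax:
  Adjusted income: CHF 264200 + CHF 80600 + CHF 12300 + CHF 46900 = CHF 404000
  Less exemption CHF 77000 → base CHF 327000
  CHF 327000 × 14% = CHF 45780

Mainline income levy:
  CHF 85000 × 13% = CHF 11050
  CHF 59000 × 22% = CHF 12980
  CHF 120200 × 31% = CHF 37262
  → CHF 61292
  Less rehabilitation credit CHF 8000 → CHF 53292

CHF 53292 > CHF 45780, so the mainline income levy governs.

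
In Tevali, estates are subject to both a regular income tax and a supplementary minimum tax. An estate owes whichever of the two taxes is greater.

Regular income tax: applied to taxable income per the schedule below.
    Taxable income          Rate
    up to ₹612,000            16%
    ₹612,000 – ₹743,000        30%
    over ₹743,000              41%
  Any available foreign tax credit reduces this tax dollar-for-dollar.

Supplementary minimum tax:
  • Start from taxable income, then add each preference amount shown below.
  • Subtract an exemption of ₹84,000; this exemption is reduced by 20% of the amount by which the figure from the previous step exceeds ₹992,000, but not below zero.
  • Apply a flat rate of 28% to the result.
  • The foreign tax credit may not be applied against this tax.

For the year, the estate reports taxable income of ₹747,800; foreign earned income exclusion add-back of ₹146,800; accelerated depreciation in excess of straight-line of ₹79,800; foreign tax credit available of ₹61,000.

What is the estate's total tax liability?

₹249,312

Supplementary minimum tax:
  Adjusted income: ₹747,800 + ₹146,800 + ₹79,800 = ₹974,400
  Exemption: ₹974,400 ≤ ₹992,000, so full ₹84,000 applies
  Base: ₹974,400 − ₹84,000 = ₹890,400
  ₹890,400 × 28% = ₹249,312

Regular income tax:
  ₹612,000 × 16% = ₹97,920
  ₹131,000 × 30% = ₹39,300
  ₹4,800 × 41% = ₹1,968
  → ₹139,188
  Less foreign tax credit ₹61,000 → ₹78,188

₹249,312 > ₹78,188, so the supplementary minimum tax is the binding amount.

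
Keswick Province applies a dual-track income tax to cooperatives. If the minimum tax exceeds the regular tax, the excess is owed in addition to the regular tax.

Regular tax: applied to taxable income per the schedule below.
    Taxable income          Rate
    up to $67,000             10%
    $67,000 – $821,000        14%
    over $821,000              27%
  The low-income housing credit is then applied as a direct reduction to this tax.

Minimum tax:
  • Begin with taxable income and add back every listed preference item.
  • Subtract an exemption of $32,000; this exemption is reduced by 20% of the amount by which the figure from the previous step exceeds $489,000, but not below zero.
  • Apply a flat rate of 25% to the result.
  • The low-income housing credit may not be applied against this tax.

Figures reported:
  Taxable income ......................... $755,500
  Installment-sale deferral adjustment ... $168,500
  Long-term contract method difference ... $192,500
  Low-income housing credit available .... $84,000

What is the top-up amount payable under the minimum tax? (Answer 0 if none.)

Minimum tax:
  Adjusted income: $755,500 + $168,500 + $192,500 = $1,116,500
  Exemption: 20% × ($1,116,500 − $489,000) = $125,500 ≥ $32,000, so the exemption is fully phased out
  Base: $1,116,500 − $0 = $1,116,500
  $1,116,500 × 25% = $279,125

Regular tax:
  $67,000 × 10% = $6,700
  $688,500 × 14% = $96,390
  → $103,090
  Less low-income housing credit $84,000 → $19,090

Excess of minimum tax over regular tax: $279,125 − $19,090 = $260,035.

$260,035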